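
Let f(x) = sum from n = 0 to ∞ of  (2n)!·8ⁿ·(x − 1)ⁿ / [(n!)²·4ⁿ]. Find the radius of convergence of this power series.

The ratio of consecutive coefficients is (2n+1)·(2n+2)/(n+1)² · 8/4 → 8.
Hence the series converges for |x − 1| < 1/(8) = 1/8, so the radius of convergence is 1/8.

R = 1/8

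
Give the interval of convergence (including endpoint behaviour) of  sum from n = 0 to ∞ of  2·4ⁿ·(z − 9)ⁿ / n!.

The ratio of consecutive coefficients is 2/2 · 4 · 1/(n+1) → 0.
The limit is 0, so the series converges for all z; R = ∞.

(−∞, ∞)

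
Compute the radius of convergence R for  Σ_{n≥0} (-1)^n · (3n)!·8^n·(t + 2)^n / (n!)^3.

R = 1/216

The ratio of consecutive coefficients is (3n+1)·(3n+2)·(3n+3)/(n+1)³ · 8 → 216.
Thus R = 1/(216) = 1/216.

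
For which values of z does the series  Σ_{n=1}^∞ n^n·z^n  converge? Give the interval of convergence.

{0}

Applying the root test, |a_n|^(1/n) = n → ∞.
Since the n-th root of |a_n| is unbounded, the series converges only at z = 0; R = 0.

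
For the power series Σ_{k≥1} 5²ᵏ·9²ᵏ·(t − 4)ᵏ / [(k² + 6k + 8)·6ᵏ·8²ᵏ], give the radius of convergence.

R = 128/675

By the ratio test, |a_{k+1}/a_k| = [(k² + 6k + 8)/((k+1)² + 6(k+1) + 8)] · 25·81/(6·64) → 675/128.
Thus R = 1/(675/128) = 128/675.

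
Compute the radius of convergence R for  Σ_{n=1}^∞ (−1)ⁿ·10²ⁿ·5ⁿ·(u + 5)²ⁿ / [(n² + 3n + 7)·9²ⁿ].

By the ratio test, |a_{n+1}/a_n| = [(n² + 3n + 7)/((n+1)² + 3(n+1) + 7)] · 100·5/81 → 500/81.
Since the exponent of (u + 5) increases by 2 each term, convergence requires |u + 5|² < 81/500, hence R = 9√5/50.

R = 9√5/50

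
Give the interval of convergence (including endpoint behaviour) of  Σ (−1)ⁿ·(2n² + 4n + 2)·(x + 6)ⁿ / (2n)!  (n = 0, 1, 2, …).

(−∞, ∞)

Apply the ratio test: |a_{n+1}| / |a_n| = (2(n+1)² + 4(n+1) + 2)/(2n² + 4n + 2) · 1/[(2n+1)·(2n+2)], which tends to 0 as n → ∞.
The ratio tends to 0 regardless of x, hence R = ∞.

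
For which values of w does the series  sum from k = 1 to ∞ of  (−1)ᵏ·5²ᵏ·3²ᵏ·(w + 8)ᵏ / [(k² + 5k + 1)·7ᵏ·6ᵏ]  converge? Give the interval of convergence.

[-614/75, -586/75]

The ratio of consecutive coefficients is [(k² + 5k + 1)/((k+1)² + 5(k+1) + 1)] · 25·9/(7·6) → 75/14.
Hence the series converges for |w + 8| < 1/(75/14) = 14/75, so the radius of convergence is 14/75.
When w = -586/75, the terms are on the order of 1/k², so the series converges absolutely by comparison with the p-series (p = 2 > 1).
At w = -614/75: the series is dominated by a constant times Σ 1/k², which converges (p = 2 > 1).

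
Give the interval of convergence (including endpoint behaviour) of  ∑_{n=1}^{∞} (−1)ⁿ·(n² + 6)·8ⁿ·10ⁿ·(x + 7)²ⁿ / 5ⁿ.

Apply the ratio test: |a_{n+1}| / |a_n| = [((n+1)² + 6)/(n² + 6)] · 8·10/5, which tends to 16 as n → ∞.
Since the exponent of (x + 7) increases by 2 each term, convergence requires |x + 7|² < 1/16, hence R = 1/4.
Endpoint x = -27/4: the terms have absolute value of order n², which does not tend to 0, so the series diverges by the divergence test.
Check x = -29/4: the terms do not tend to 0, so the series diverges.

(-29/4, -27/4)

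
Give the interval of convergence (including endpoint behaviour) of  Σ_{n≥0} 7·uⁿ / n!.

Ratio test: |a_{n+1}/a_n| = 7/7 · 1/(n+1) → 0 as n → ∞.
The limit is 0, so the series converges for all u; R = ∞.

(−∞, ∞)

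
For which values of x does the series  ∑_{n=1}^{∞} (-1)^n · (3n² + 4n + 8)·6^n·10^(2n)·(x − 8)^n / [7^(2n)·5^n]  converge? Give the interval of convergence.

(911/120, 1009/120)

By the ratio test, |a_{n+1}/a_n| = [(3(n+1)² + 4(n+1) + 8)/(3n² + 4n + 8)] · 6·100/(49·5) → 120/49.
Convergence for |x − 8| · 120/49 < 1, i.e. |x − 8| < 49/120. So R = 49/120.
Check x = 1009/120: the n-th term does not approach 0; divergence by the term test.
At x = 911/120: the terms do not tend to 0, so the series diverges.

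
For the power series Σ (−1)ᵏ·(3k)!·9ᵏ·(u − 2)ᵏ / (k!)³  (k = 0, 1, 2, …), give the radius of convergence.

R = 1/243

Ratio test: |a_{k+1}/a_k| = (3k+1)·(3k+2)·(3k+3)/(k+1)³ · 9 → 243 as k → ∞.
Hence the series converges for |u − 2| < 1/(243) = 1/243, so the radius of convergence is 1/243.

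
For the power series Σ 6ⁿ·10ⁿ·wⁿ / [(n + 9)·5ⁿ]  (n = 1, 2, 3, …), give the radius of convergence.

R = 1/12

Ratio test: |a_{n+1}/a_n| = [(n + 9)/((n+1) + 9)] · 6·10/5 → 12 as n → ∞.
Convergence for |w| · 12 < 1, i.e. |w| < 1/12. So R = 1/12.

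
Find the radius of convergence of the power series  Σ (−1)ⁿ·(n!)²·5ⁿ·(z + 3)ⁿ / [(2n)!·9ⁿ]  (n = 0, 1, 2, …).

R = 36/5

Ratio test: |a_{n+1}/a_n| = (n+1)²/[(2n+1)·(2n+2)] · 5/9 → 5/36 as n → ∞.
Hence the series converges for |z + 3| < 1/(5/36) = 36/5, so the radius of convergence is 36/5.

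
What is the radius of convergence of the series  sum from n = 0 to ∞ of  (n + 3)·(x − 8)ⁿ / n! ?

The ratio of consecutive coefficients is ((n+1) + 3)/(n + 3) · 1/(n+1) → 0.
The limit is 0, so the series converges for all x; R = ∞.

R = ∞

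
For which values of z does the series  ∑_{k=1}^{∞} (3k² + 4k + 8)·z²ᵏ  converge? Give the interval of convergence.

Ratio test: |a_{k+1}/a_k| = (3(k+1)² + 4(k+1) + 8)/(3k² + 4k + 8) → 1 as k → ∞.
Since the exponent of z increases by 2 each term, convergence requires |z|² < 1, hence R = 1.
At z = 1: the terms do not tend to 0, so the series diverges.
When z = -1, the terms have absolute value of order k², which does not tend to 0, so the series diverges by the divergence test.

(-1, 1)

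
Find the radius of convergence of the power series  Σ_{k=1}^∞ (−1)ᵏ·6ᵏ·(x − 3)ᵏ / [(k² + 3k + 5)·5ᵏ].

The ratio of consecutive coefficients is [(k² + 3k + 5)/((k+1)² + 3(k+1) + 5)] · 6/5 → 6/5.
Convergence for |x − 3| · 6/5 < 1, i.e. |x − 3| < 5/6. So R = 5/6.

R = 5/6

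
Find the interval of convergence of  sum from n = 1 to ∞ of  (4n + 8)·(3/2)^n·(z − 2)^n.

(4/3, 8/3)

Ratio test: |a_{n+1}/a_n| = [(4(n+1) + 8)/(4n + 8)] · 3/2 → 3/2 as n → ∞.
Thus R = 1/(3/2) = 2/3.
When z = 8/3, the terms do not tend to 0, so the series diverges.
At z = 4/3: the terms have absolute value of order n, which does not tend to 0, so the series diverges by the divergence test.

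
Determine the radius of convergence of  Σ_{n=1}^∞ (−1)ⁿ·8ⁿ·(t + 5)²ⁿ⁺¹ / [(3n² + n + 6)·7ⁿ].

R = √14/4

Ratio test: |a_{n+1}/a_n| = [(3n² + n + 6)/(3(n+1)² + (n+1) + 6)] · 8/7 → 8/7 as n → ∞.
Successive powers of (t + 5) differ by 2, so the series converges when |t + 5|² · 8/7 < 1, i.e. |t + 5| < √(7/8). So R = √14/4.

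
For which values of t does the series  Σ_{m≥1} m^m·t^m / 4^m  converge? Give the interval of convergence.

By the Cauchy root test, |a_m|^(1/m) = m/4 → ∞.
Since the m-th root of |a_m| is unbounded, the series converges only at t = 0; R = 0.

{0}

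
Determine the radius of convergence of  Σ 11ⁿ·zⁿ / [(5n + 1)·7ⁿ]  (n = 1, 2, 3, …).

R = 7/11

Ratio test: |a_{n+1}/a_n| = [(5n + 1)/(5(n+1) + 1)] · 11/7 → 11/7 as n → ∞.
Hence the series converges for |z| < 1/(11/7) = 7/11, so the radius of convergence is 7/11.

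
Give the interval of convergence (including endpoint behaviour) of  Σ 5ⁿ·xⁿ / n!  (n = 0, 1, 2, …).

(−∞, ∞)

Apply the ratio test: |a_{n+1}| / |a_n| = 5 · 1/(n+1), which tends to 0 as n → ∞.
Since the limit is 0 < 1 for every x, the series converges on all of ℝ and R = ∞.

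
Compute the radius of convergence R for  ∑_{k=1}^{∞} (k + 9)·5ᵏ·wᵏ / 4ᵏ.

R = 4/5

Ratio test: |a_{k+1}/a_k| = [((k+1) + 9)/(k + 9)] · 5/4 → 5/4 as k → ∞.
The series converges when 5/4 · |w| < 1, giving R = 4/5.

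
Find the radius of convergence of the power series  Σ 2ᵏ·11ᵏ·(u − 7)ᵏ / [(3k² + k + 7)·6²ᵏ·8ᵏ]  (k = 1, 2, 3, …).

R = 144/11

By the ratio test, |a_{k+1}/a_k| = [(3k² + k + 7)/(3(k+1)² + (k+1) + 7)] · 2·11/(36·8) → 11/144.
Convergence for |u − 7| · 11/144 < 1, i.e. |u − 7| < 144/11. So R = 144/11.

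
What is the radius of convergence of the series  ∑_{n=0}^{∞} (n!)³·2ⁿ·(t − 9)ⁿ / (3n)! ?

R = 27/2

Apply the ratio test: |a_{n+1}| / |a_n| = (n+1)³/[(3n+1)·(3n+2)·(3n+3)] · 2, which tends to 2/27 as n → ∞.
Hence the series converges for |t − 9| < 1/(2/27) = 27/2, so the radius of convergence is 27/2.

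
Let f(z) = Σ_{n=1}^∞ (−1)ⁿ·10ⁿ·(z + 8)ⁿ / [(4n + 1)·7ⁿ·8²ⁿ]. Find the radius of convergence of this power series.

The ratio of consecutive coefficients is [(4n + 1)/(4(n+1) + 1)] · 10/(7·64) → 5/224.
Convergence for |z + 8| · 5/224 < 1, i.e. |z + 8| < 224/5. So R = 224/5.

R = 224/5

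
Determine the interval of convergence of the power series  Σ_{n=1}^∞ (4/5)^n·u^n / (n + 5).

[-5/4, 5/4)

By the ratio test, |a_{n+1}/a_n| = [(n + 5)/((n+1) + 5)] · 4/5 → 4/5.
Thus R = 1/(4/5) = 5/4.
Check u = 5/4: the terms behave like c/n; limit comparison with the harmonic series gives divergence.
When u = -5/4, an alternating series whose terms decrease to 0 in absolute value, so it converges by the Leibniz criterion.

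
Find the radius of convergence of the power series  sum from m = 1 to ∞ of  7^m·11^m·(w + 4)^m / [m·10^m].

R = 10/77

The ratio of consecutive coefficients is [m/(m+1)] · 7·11/10 → 77/10.
The series converges when 77/10 · |w + 4| < 1, giving R = 10/77.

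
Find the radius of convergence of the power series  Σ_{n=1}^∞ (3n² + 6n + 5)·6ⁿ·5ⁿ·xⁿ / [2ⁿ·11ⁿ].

Apply the ratio test: |a_{n+1}| / |a_n| = [(3(n+1)² + 6(n+1) + 5)/(3n² + 6n + 5)] · 6·5/(2·11), which tends to 15/11 as n → ∞.
Thus R = 1/(15/11) = 11/15.

R = 11/15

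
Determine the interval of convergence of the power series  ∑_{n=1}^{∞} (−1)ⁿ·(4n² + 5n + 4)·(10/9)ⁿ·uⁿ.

(-9/10, 9/10)

The ratio of consecutive coefficients is [(4(n+1)² + 5(n+1) + 4)/(4n² + 5n + 4)] · 10/9 → 10/9.
The series converges when 10/9 · |u| < 1, giving R = 9/10.
Endpoint u = 9/10: the n-th term does not approach 0; divergence by the term test.
Check u = -9/10: the terms do not tend to 0, so the series diverges.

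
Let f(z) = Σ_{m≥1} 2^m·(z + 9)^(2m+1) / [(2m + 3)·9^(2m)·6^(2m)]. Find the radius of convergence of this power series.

Apply the ratio test: |a_{m+1}| / |a_m| = [(2m + 3)/(2(m+1) + 3)] · 2/(81·36), which tends to 1/1458 as m → ∞.
Writing y = (z + 9)², the series in y has radius 1458, so |z + 9| < √(1458) and R = 27√2.

R = 27√2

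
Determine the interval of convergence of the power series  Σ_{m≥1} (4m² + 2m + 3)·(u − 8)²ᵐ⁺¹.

Apply the ratio test: |a_{m+1}| / |a_m| = (4(m+1)² + 2(m+1) + 3)/(4m² + 2m + 3), which tends to 1 as m → ∞.
Writing y = (u − 8)², the series in y has radius 1, so |u − 8| < √(1) = 1 and R = 1.
Check u = 9: the terms do not tend to 0, so the series diverges.
When u = 7, the terms have absolute value of order m², which does not tend to 0, so the series diverges by the divergence test.

(7, 9)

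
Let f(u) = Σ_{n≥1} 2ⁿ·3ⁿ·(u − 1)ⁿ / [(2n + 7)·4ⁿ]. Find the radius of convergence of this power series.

Ratio test: |a_{n+1}/a_n| = [(2n + 7)/(2(n+1) + 7)] · 2·3/4 → 3/2 as n → ∞.
Hence the series converges for |u − 1| < 1/(3/2) = 2/3, so the radius of convergence is 2/3.

R = 2/3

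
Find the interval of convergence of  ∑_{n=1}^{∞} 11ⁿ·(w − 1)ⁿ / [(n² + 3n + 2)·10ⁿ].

Ratio test: |a_{n+1}/a_n| = [(n² + 3n + 2)/((n+1)² + 3(n+1) + 2)] · 11/10 → 11/10 as n → ∞.
Thus R = 1/(11/10) = 10/11.
Endpoint w = 21/11: absolute convergence follows by limit comparison with Σ 1/n².
At w = 1/11: the terms are on the order of 1/n², so the series converges absolutely by comparison with the p-series (p = 2 > 1).

[1/11, 21/11]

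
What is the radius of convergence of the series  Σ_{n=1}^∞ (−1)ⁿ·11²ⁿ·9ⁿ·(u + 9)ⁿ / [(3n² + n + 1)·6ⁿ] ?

Apply the ratio test: |a_{n+1}| / |a_n| = [(3n² + n + 1)/(3(n+1)² + (n+1) + 1)] · 121·9/6, which tends to 363/2 as n → ∞.
Thus R = 1/(363/2) = 2/363.

R = 2/363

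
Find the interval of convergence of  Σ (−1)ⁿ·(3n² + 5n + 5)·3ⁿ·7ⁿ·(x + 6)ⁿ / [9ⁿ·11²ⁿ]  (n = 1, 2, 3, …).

Apply the ratio test: |a_{n+1}| / |a_n| = [(3(n+1)² + 5(n+1) + 5)/(3n² + 5n + 5)] · 3·7/(9·121), which tends to 7/363 as n → ∞.
Hence the series converges for |x + 6| < 1/(7/363) = 363/7, so the radius of convergence is 363/7.
Endpoint x = 321/7: the terms do not tend to 0, so the series diverges.
At x = -405/7: the terms have absolute value of order n², which does not tend to 0, so the series diverges by the divergence test.

(-405/7, 321/7)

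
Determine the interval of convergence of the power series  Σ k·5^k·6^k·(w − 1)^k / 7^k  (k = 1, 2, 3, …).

The ratio of consecutive coefficients is [(k+1)/k] · 5·6/7 → 30/7.
Hence the series converges for |w − 1| < 1/(30/7) = 7/30, so the radius of convergence is 7/30.
When w = 37/30, the terms do not tend to 0, so the series diverges.
Check w = 23/30: the terms have absolute value of order k, which does not tend to 0, so the series diverges by the divergence test.

(23/30, 37/30)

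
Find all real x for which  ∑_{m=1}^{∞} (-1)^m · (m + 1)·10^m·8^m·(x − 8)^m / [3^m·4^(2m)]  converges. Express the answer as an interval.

Ratio test: |a_{m+1}/a_m| = [((m+1) + 1)/(m + 1)] · 10·8/(3·16) → 5/3 as m → ∞.
Thus R = 1/(5/3) = 3/5.
Endpoint x = 43/5: the terms do not tend to 0, so the series diverges.
At x = 37/5: the terms do not tend to 0, so the series diverges.

(37/5, 43/5)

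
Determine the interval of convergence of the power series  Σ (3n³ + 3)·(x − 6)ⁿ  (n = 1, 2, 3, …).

Ratio test: |a_{n+1}/a_n| = (3(n+1)³ + 3)/(3n³ + 3) → 1 as n → ∞.
Convergence for |x − 6| < 1, so R = 1.
Endpoint x = 7: the terms do not tend to 0, so the series diverges.
Endpoint x = 5: the n-th term does not approach 0; divergence by the term test.

(5, 7)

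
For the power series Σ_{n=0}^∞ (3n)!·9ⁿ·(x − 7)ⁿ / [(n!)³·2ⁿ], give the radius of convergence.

The ratio of consecutive coefficients is (3n+1)·(3n+2)·(3n+3)/(n+1)³ · 9/2 → 243/2.
Hence the series converges for |x − 7| < 1/(243/2) = 2/243, so the radius of convergence is 2/243.

R = 2/243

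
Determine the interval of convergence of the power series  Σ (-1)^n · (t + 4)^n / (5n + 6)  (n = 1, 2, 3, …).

(-5, -3]

By the ratio test, |a_{n+1}/a_n| = (5n + 6)/(5(n+1) + 6) → 1.
Hence R = 1.
When t = -3, the terms alternate in sign and decrease monotonically to 0 in absolute value (size ~ c/n), so the alternating series test gives convergence.
Endpoint t = -5: the terms are asymptotic to a nonzero constant times 1/n, so the series diverges by limit comparison with Σ 1/n.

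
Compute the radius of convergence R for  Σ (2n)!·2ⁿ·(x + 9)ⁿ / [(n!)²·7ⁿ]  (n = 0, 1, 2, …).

The ratio of consecutive coefficients is (2n+1)·(2n+2)/(n+1)² · 2/7 → 8/7.
Hence the series converges for |x + 9| < 1/(8/7) = 7/8, so the radius of convergence is 7/8.

R = 7/8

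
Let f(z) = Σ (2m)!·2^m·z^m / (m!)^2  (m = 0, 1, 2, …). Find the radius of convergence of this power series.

Apply the ratio test: |a_{m+1}| / |a_m| = (2m+1)·(2m+2)/(m+1)² · 2, which tends to 8 as m → ∞.
The series converges when 8 · |z| < 1, giving R = 1/8.

R = 1/8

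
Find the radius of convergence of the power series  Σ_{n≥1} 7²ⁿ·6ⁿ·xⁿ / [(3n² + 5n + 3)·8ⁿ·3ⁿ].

R = 4/49

Apply the ratio test: |a_{n+1}| / |a_n| = [(3n² + 5n + 3)/(3(n+1)² + 5(n+1) + 3)] · 49·6/(8·3), which tends to 49/4 as n → ∞.
Convergence for |x| · 49/4 < 1, i.e. |x| < 4/49. So R = 4/49.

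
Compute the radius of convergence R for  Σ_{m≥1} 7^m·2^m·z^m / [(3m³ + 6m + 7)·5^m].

Apply the ratio test: |a_{m+1}| / |a_m| = [(3m³ + 6m + 7)/(3(m+1)³ + 6(m+1) + 7)] · 7·2/5, which tends to 14/5 as m → ∞.
Hence the series converges for |z| < 1/(14/5) = 5/14, so the radius of convergence is 5/14.

R = 5/14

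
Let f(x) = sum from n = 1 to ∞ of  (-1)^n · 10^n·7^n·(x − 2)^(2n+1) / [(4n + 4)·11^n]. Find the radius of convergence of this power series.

R = √770/70

The ratio of consecutive coefficients is [(4n + 4)/(4(n+1) + 4)] · 10·7/11 → 70/11.
Successive powers of (x − 2) differ by 2, so the series converges when |x − 2|² · 70/11 < 1, i.e. |x − 2| < √(11/70). So R = √770/70.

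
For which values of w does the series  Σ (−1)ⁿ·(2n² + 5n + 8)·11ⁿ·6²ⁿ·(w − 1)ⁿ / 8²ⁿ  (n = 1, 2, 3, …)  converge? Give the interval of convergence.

Ratio test: |a_{n+1}/a_n| = [(2(n+1)² + 5(n+1) + 8)/(2n² + 5n + 8)] · 11·36/64 → 99/16 as n → ∞.
The series converges when 99/16 · |w − 1| < 1, giving R = 16/99.
At w = 115/99: the terms do not tend to 0, so the series diverges.
Endpoint w = 83/99: the terms do not tend to 0, so the series diverges.

(83/99, 115/99)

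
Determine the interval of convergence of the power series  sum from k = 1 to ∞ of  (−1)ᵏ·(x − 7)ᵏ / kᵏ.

(−∞, ∞)

Applying the root test, |a_k|^(1/k) = 1/k → 0.
Since the k-th root of |a_k| tends to 0, the series converges for all real x; R = ∞.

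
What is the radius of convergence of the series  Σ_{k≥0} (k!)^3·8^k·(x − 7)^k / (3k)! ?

R = 27/8

The ratio of consecutive coefficients is (k+1)³/[(3k+1)·(3k+2)·(3k+3)] · 8 → 8/27.
Hence the series converges for |x − 7| < 1/(8/27) = 27/8, so the radius of convergence is 27/8.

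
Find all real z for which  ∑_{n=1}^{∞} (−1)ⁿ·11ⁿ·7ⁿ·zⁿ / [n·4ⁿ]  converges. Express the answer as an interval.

(-4/77, 4/77]

By the ratio test, |a_{n+1}/a_n| = [n/(n+1)] · 11·7/4 → 77/4.
Hence the series converges for |z| < 1/(77/4) = 4/77, so the radius of convergence is 4/77.
Endpoint z = 4/77: the terms alternate in sign and decrease monotonically to 0 in absolute value (size ~ c/n), so the alternating series test gives convergence.
Endpoint z = -4/77: comparison with the harmonic series Σ 1/n shows the series diverges.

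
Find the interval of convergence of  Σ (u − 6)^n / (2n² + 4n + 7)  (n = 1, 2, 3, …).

[5, 7]

By the ratio test, |a_{n+1}/a_n| = (2n² + 4n + 7)/(2(n+1)² + 4(n+1) + 7) → 1.
Convergence for |u − 6| < 1, so R = 1.
Endpoint u = 7: the terms are on the order of 1/n², so the series converges absolutely by comparison with the p-series (p = 2 > 1).
At u = 5: the series is dominated by a constant times Σ 1/n², which converges (p = 2 > 1).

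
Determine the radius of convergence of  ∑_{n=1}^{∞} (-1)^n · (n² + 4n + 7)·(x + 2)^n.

R = 1

The ratio of consecutive coefficients is ((n+1)² + 4(n+1) + 7)/(n² + 4n + 7) → 1.
Hence R = 1.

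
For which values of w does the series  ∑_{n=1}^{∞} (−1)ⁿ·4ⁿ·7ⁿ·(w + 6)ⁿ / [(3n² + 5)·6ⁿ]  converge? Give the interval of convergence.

The ratio of consecutive coefficients is [(3n² + 5)/(3(n+1)² + 5)] · 4·7/6 → 14/3.
The series converges when 14/3 · |w + 6| < 1, giving R = 3/14.
Check w = -81/14: absolute convergence follows by limit comparison with Σ 1/n².
At w = -87/14: absolute convergence follows by limit comparison with Σ 1/n².

[-87/14, -81/14]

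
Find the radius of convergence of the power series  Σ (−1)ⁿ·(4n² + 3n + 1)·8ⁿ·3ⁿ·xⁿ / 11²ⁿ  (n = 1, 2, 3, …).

R = 121/24

Apply the ratio test: |a_{n+1}| / |a_n| = [(4(n+1)² + 3(n+1) + 1)/(4n² + 3n + 1)] · 8·3/121, which tends to 24/121 as n → ∞.
Hence the series converges for |x| < 1/(24/121) = 121/24, so the radius of convergence is 121/24.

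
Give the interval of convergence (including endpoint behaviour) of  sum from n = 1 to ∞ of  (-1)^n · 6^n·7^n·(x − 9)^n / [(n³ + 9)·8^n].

[185/21, 193/21]

By the ratio test, |a_{n+1}/a_n| = [(n³ + 9)/((n+1)³ + 9)] · 6·7/8 → 21/4.
The series converges when 21/4 · |x − 9| < 1, giving R = 4/21.
When x = 193/21, absolute convergence follows by limit comparison with Σ 1/n³.
Endpoint x = 185/21: absolute convergence follows by limit comparison with Σ 1/n³.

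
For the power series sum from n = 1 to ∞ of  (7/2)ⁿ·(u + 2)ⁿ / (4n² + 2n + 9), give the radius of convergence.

By the ratio test, |a_{n+1}/a_n| = [(4n² + 2n + 9)/(4(n+1)² + 2(n+1) + 9)] · 7/2 → 7/2.
The series converges when 7/2 · |u + 2| < 1, giving R = 2/7.

R = 2/7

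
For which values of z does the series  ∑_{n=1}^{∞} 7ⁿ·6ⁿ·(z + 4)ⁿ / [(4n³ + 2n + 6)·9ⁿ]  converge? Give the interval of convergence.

[-59/14, -53/14]

The ratio of consecutive coefficients is [(4n³ + 2n + 6)/(4(n+1)³ + 2(n+1) + 6)] · 7·6/9 → 14/3.
Convergence for |z + 4| · 14/3 < 1, i.e. |z + 4| < 3/14. So R = 3/14.
Endpoint z = -53/14: the terms are on the order of 1/n³, so the series converges absolutely by comparison with the p-series (p = 3 > 1).
Endpoint z = -59/14: the series is dominated by a constant times Σ 1/n³, which converges (p = 3 > 1).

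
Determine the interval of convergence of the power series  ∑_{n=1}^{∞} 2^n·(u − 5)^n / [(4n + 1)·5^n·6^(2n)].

Apply the ratio test: |a_{n+1}| / |a_n| = [(4n + 1)/(4(n+1) + 1)] · 2/(5·36), which tends to 1/90 as n → ∞.
Hence the series converges for |u − 5| < 1/(1/90) = 90, so the radius of convergence is 90.
Check u = 95: the terms behave like c/n; limit comparison with the harmonic series gives divergence.
Endpoint u = -85: the terms alternate in sign and decrease monotonically to 0 in absolute value (size ~ c/n), so the alternating series test gives convergence.

[-85, 95)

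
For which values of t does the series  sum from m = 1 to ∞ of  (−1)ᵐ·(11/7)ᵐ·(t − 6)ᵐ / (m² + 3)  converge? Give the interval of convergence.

By the ratio test, |a_{m+1}/a_m| = [(m² + 3)/((m+1)² + 3)] · 11/7 → 11/7.
Thus R = 1/(11/7) = 7/11.
Check t = 73/11: absolute convergence follows by limit comparison with Σ 1/m².
Endpoint t = 59/11: the series is dominated by a constant times Σ 1/m², which converges (p = 2 > 1).

[59/11, 73/11]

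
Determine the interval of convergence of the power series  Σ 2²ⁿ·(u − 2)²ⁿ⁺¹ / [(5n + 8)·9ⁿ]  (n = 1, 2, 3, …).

(1/2, 7/2)

Ratio test: |a_{n+1}/a_n| = [(5n + 8)/(5(n+1) + 8)] · 4/9 → 4/9 as n → ∞.
Writing y = (u − 2)², the series in y has radius 9/4, so |u − 2| < √(9/4) = 3/2 and R = 3/2.
When u = 7/2, the terms are asymptotic to a nonzero constant times 1/n, so the series diverges by limit comparison with Σ 1/n.
When u = 1/2, the terms are asymptotic to a nonzero constant times 1/n, so the series diverges by limit comparison with Σ 1/n.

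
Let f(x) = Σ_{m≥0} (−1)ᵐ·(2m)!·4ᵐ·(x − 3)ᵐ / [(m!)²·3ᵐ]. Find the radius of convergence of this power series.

R = 3/16

Ratio test: |a_{m+1}/a_m| = (2m+1)·(2m+2)/(m+1)² · 4/3 → 16/3 as m → ∞.
Thus R = 1/(16/3) = 3/16.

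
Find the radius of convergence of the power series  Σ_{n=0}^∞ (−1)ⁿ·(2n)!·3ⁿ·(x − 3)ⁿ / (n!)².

By the ratio test, |a_{n+1}/a_n| = (2n+1)·(2n+2)/(n+1)² · 3 → 12.
The series converges when 12 · |x − 3| < 1, giving R = 1/12.

R = 1/12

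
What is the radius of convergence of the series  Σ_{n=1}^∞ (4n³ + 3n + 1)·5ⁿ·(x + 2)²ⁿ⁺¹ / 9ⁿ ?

Apply the ratio test: |a_{n+1}| / |a_n| = [(4(n+1)³ + 3(n+1) + 1)/(4n³ + 3n + 1)] · 5/9, which tends to 5/9 as n → ∞.
Writing y = (x + 2)², the series in y has radius 9/5, so |x + 2| < √(9/5) and R = 3√5/5.

R = 3√5/5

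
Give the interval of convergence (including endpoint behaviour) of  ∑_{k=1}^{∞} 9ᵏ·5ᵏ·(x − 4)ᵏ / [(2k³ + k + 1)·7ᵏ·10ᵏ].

[22/9, 50/9]

Ratio test: |a_{k+1}/a_k| = [(2k³ + k + 1)/(2(k+1)³ + (k+1) + 1)] · 9·5/(7·10) → 9/14 as k → ∞.
Hence the series converges for |x − 4| < 1/(9/14) = 14/9, so the radius of convergence is 14/9.
Endpoint x = 50/9: the series is dominated by a constant times Σ 1/k³, which converges (p = 3 > 1).
At x = 22/9: absolute convergence follows by limit comparison with Σ 1/k³.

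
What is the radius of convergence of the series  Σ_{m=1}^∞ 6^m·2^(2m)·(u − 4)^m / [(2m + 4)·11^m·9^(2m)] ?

R = 297/8

Apply the ratio test: |a_{m+1}| / |a_m| = [(2m + 4)/(2(m+1) + 4)] · 6·4/(11·81), which tends to 8/297 as m → ∞.
Convergence for |u − 4| · 8/297 < 1, i.e. |u − 4| < 297/8. So R = 297/8.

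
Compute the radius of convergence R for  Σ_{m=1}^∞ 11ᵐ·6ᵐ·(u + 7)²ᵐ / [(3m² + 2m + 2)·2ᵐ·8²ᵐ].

The ratio of consecutive coefficients is [(3m² + 2m + 2)/(3(m+1)² + 2(m+1) + 2)] · 11·6/(2·64) → 33/64.
Writing y = (u + 7)², the series in y has radius 64/33, so |u + 7| < √(64/33) and R = 8√33/33.

R = 8√33/33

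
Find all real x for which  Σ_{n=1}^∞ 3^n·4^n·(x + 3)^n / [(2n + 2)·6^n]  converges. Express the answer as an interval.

Ratio test: |a_{n+1}/a_n| = [(2n + 2)/(2(n+1) + 2)] · 3·4/6 → 2 as n → ∞.
Thus R = 1/(2) = 1/2.
At x = -5/2: the terms are asymptotic to a nonzero constant times 1/n, so the series diverges by limit comparison with Σ 1/n.
Endpoint x = -7/2: an alternating series whose terms decrease to 0 in absolute value, so it converges by the Leibniz criterion.

[-7/2, -5/2)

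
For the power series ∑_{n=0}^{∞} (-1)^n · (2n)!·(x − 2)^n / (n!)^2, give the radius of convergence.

R = 1/4

By the ratio test, |a_{n+1}/a_n| = (2n+1)·(2n+2)/(n+1)² → 4.
Hence the series converges for |x − 2| < 1/(4) = 1/4, so the radius of convergence is 1/4.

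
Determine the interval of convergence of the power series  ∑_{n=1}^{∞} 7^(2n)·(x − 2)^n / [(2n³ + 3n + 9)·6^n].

Ratio test: |a_{n+1}/a_n| = [(2n³ + 3n + 9)/(2(n+1)³ + 3(n+1) + 9)] · 49/6 → 49/6 as n → ∞.
Convergence for |x − 2| · 49/6 < 1, i.e. |x − 2| < 6/49. So R = 6/49.
At x = 104/49: the terms are on the order of 1/n³, so the series converges absolutely by comparison with the p-series (p = 3 > 1).
At x = 92/49: absolute convergence follows by limit comparison with Σ 1/n³.

[92/49, 104/49]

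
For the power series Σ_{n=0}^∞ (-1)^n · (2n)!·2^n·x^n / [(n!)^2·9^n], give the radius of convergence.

R = 9/8

Ratio test: |a_{n+1}/a_n| = (2n+1)·(2n+2)/(n+1)² · 2/9 → 8/9 as n → ∞.
Thus R = 1/(8/9) = 9/8.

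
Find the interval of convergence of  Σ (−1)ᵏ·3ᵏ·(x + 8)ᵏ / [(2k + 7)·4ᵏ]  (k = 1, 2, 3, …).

The ratio of consecutive coefficients is [(2k + 7)/(2(k+1) + 7)] · 3/4 → 3/4.
Hence the series converges for |x + 8| < 1/(3/4) = 4/3, so the radius of convergence is 4/3.
When x = -20/3, convergence follows from the alternating series test (terms decrease monotonically to 0).
At x = -28/3: the terms behave like c/k; limit comparison with the harmonic series gives divergence.

(-28/3, -20/3]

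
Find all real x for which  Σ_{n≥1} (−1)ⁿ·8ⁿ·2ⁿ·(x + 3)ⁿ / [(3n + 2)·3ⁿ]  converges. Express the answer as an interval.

By the ratio test, |a_{n+1}/a_n| = [(3n + 2)/(3(n+1) + 2)] · 8·2/3 → 16/3.
Thus R = 1/(16/3) = 3/16.
Endpoint x = -45/16: convergence follows from the alternating series test (terms decrease monotonically to 0).
When x = -51/16, the terms are asymptotic to a nonzero constant times 1/n, so the series diverges by limit comparison with Σ 1/n.

(-51/16, -45/16]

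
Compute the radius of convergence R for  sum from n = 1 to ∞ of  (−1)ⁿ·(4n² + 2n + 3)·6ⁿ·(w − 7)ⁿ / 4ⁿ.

The ratio of consecutive coefficients is [(4(n+1)² + 2(n+1) + 3)/(4n² + 2n + 3)] · 6/4 → 3/2.
Thus R = 1/(3/2) = 2/3.

R = 2/3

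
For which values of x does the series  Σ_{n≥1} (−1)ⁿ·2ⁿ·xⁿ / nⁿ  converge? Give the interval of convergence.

Applying the root test, |a_n|^(1/n) = 2/n → 0.
Since the n-th root of |a_n| tends to 0, the series converges for all real x; R = ∞.

(−∞, ∞)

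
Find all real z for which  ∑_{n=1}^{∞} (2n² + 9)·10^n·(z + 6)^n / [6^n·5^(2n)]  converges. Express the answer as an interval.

(-21, 9)

Ratio test: |a_{n+1}/a_n| = [(2(n+1)² + 9)/(2n² + 9)] · 10/(6·25) → 1/15 as n → ∞.
Hence the series converges for |z + 6| < 1/(1/15) = 15, so the radius of convergence is 15.
Endpoint z = 9: the terms have absolute value of order n², which does not tend to 0, so the series diverges by the divergence test.
Endpoint z = -21: the n-th term does not approach 0; divergence by the term test.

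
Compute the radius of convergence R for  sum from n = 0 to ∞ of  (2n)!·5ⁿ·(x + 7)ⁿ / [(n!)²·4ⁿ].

R = 1/5

The ratio of consecutive coefficients is (2n+1)·(2n+2)/(n+1)² · 5/4 → 5.
Hence the series converges for |x + 7| < 1/(5) = 1/5, so the radius of convergence is 1/5.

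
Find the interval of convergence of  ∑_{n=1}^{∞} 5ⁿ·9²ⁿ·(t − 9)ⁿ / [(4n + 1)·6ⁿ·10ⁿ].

Apply the ratio test: |a_{n+1}| / |a_n| = [(4n + 1)/(4(n+1) + 1)] · 5·81/(6·10), which tends to 27/4 as n → ∞.
The series converges when 27/4 · |t − 9| < 1, giving R = 4/27.
Check t = 247/27: the terms behave like c/n; limit comparison with the harmonic series gives divergence.
When t = 239/27, the terms alternate in sign and decrease monotonically to 0 in absolute value (size ~ c/n), so the alternating series test gives convergence.

[239/27, 247/27)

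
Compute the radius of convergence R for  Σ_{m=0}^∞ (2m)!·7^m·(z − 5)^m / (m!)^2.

R = 1/28

By the ratio test, |a_{m+1}/a_m| = (2m+1)·(2m+2)/(m+1)² · 7 → 28.
Convergence for |z − 5| · 28 < 1, i.e. |z − 5| < 1/28. So R = 1/28.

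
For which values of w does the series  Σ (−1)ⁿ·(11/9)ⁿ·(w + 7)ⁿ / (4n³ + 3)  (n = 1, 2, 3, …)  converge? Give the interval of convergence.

By the ratio test, |a_{n+1}/a_n| = [(4n³ + 3)/(4(n+1)³ + 3)] · 11/9 → 11/9.
Convergence for |w + 7| · 11/9 < 1, i.e. |w + 7| < 9/11. So R = 9/11.
Endpoint w = -68/11: the series is dominated by a constant times Σ 1/n³, which converges (p = 3 > 1).
Check w = -86/11: the series is dominated by a constant times Σ 1/n³, which converges (p = 3 > 1).

[-86/11, -68/11]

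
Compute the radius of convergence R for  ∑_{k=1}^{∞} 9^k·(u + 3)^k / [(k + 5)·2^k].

The ratio of consecutive coefficients is [(k + 5)/((k+1) + 5)] · 9/2 → 9/2.
Hence the series converges for |u + 3| < 1/(9/2) = 2/9, so the radius of convergence is 2/9.

R = 2/9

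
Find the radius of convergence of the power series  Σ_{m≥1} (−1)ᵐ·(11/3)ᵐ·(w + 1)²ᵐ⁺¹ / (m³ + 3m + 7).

R = √33/11

The ratio of consecutive coefficients is [(m³ + 3m + 7)/((m+1)³ + 3(m+1) + 7)] · 11/3 → 11/3.
Successive powers of (w + 1) differ by 2, so the series converges when |w + 1|² · 11/3 < 1, i.e. |w + 1| < √(3/11). So R = √33/11.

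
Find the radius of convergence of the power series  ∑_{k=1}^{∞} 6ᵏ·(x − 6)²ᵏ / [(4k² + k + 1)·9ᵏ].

Ratio test: |a_{k+1}/a_k| = [(4k² + k + 1)/(4(k+1)² + (k+1) + 1)] · 6/9 → 2/3 as k → ∞.
Writing y = (x − 6)², the series in y has radius 3/2, so |x − 6| < √(3/2) and R = √6/2.

R = √6/2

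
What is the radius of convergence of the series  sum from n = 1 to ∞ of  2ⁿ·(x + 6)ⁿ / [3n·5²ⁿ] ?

R = 25/2

Ratio test: |a_{n+1}/a_n| = [3n/3(n+1)] · 2/25 → 2/25 as n → ∞.
Convergence for |x + 6| · 2/25 < 1, i.e. |x + 6| < 25/2. So R = 25/2.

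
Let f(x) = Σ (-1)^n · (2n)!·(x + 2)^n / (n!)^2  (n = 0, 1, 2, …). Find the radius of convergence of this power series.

R = 1/4

Apply the ratio test: |a_{n+1}| / |a_n| = (2n+1)·(2n+2)/(n+1)², which tends to 4 as n → ∞.
Hence the series converges for |x + 2| < 1/(4) = 1/4, so the radius of convergence is 1/4.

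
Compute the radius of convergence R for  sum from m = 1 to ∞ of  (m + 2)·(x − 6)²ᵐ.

R = 1

The ratio of consecutive coefficients is ((m+1) + 2)/(m + 2) → 1.
Since the exponent of (x − 6) increases by 2 each term, convergence requires |x − 6|² < 1, hence R = 1.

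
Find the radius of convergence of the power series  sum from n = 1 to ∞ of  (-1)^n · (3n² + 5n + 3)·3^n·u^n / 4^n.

R = 4/3

By the ratio test, |a_{n+1}/a_n| = [(3(n+1)² + 5(n+1) + 3)/(3n² + 5n + 3)] · 3/4 → 3/4.
Thus R = 1/(3/4) = 4/3.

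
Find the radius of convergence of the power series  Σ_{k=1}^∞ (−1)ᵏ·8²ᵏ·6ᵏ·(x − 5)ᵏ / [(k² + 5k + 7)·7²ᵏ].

The ratio of consecutive coefficients is [(k² + 5k + 7)/((k+1)² + 5(k+1) + 7)] · 64·6/49 → 384/49.
Hence the series converges for |x − 5| < 1/(384/49) = 49/384, so the radius of convergence is 49/384.

R = 49/384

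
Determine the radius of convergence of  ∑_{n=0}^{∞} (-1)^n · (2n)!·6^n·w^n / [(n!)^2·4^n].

Apply the ratio test: |a_{n+1}| / |a_n| = (2n+1)·(2n+2)/(n+1)² · 6/4, which tends to 6 as n → ∞.
Thus R = 1/(6) = 1/6.

R = 1/6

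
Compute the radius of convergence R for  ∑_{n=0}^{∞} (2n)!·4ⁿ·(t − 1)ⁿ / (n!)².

Apply the ratio test: |a_{n+1}| / |a_n| = (2n+1)·(2n+2)/(n+1)² · 4, which tends to 16 as n → ∞.
The series converges when 16 · |t − 1| < 1, giving R = 1/16.

R = 1/16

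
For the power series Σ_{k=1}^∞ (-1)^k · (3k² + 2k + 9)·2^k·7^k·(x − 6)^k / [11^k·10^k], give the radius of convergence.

R = 55/7

The ratio of consecutive coefficients is [(3(k+1)² + 2(k+1) + 9)/(3k² + 2k + 9)] · 2·7/(11·10) → 7/55.
The series converges when 7/55 · |x − 6| < 1, giving R = 55/7.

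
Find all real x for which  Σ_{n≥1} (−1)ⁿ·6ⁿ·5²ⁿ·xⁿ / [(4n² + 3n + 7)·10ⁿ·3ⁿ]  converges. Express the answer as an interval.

By the ratio test, |a_{n+1}/a_n| = [(4n² + 3n + 7)/(4(n+1)² + 3(n+1) + 7)] · 6·25/(10·3) → 5.
Thus R = 1/(5) = 1/5.
When x = 1/5, the terms are on the order of 1/n², so the series converges absolutely by comparison with the p-series (p = 2 > 1).
At x = -1/5: the series is dominated by a constant times Σ 1/n², which converges (p = 2 > 1).

[-1/5, 1/5]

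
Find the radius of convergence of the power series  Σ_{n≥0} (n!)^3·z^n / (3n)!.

By the ratio test, |a_{n+1}/a_n| = (n+1)³/[(3n+1)·(3n+2)·(3n+3)] → 1/27.
Hence the series converges for |z| < 1/(1/27) = 27, so the radius of convergence is 27.

R = 27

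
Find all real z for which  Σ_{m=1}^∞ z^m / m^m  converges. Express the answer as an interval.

(−∞, ∞)

Root test: |a_m|^(1/m) = 1/m → 0.
The limit is 0 for every z, so R = ∞.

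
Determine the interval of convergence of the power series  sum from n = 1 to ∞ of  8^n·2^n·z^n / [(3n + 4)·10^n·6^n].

[-15/4, 15/4)

Ratio test: |a_{n+1}/a_n| = [(3n + 4)/(3(n+1) + 4)] · 8·2/(10·6) → 4/15 as n → ∞.
Hence the series converges for |z| < 1/(4/15) = 15/4, so the radius of convergence is 15/4.
At z = 15/4: the terms behave like c/n; limit comparison with the harmonic series gives divergence.
At z = -15/4: an alternating series whose terms decrease to 0 in absolute value, so it converges by the Leibniz criterion.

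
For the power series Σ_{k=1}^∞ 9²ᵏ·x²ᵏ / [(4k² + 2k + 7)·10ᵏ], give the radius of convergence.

By the ratio test, |a_{k+1}/a_k| = [(4k² + 2k + 7)/(4(k+1)² + 2(k+1) + 7)] · 81/10 → 81/10.
Writing y = x², the series in y has radius 10/81, so |x| < √(10/81) and R = √10/9.

R = √10/9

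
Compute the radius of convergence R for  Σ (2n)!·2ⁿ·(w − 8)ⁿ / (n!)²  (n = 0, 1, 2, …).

R = 1/8

Ratio test: |a_{n+1}/a_n| = (2n+1)·(2n+2)/(n+1)² · 2 → 8 as n → ∞.
The series converges when 8 · |w − 8| < 1, giving R = 1/8.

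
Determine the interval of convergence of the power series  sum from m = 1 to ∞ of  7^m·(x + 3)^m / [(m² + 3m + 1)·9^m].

Apply the ratio test: |a_{m+1}| / |a_m| = [(m² + 3m + 1)/((m+1)² + 3(m+1) + 1)] · 7/9, which tends to 7/9 as m → ∞.
Thus R = 1/(7/9) = 9/7.
Check x = -12/7: the series is dominated by a constant times Σ 1/m², which converges (p = 2 > 1).
Endpoint x = -30/7: absolute convergence follows by limit comparison with Σ 1/m².

[-30/7, -12/7]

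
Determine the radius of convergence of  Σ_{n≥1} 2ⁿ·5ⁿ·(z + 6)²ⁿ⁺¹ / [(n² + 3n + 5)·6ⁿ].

R = √15/5

Ratio test: |a_{n+1}/a_n| = [(n² + 3n + 5)/((n+1)² + 3(n+1) + 5)] · 2·5/6 → 5/3 as n → ∞.
Writing y = (z + 6)², the series in y has radius 3/5, so |z + 6| < √(3/5) and R = √15/5.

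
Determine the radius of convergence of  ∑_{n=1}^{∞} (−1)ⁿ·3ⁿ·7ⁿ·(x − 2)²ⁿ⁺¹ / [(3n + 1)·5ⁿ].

By the ratio test, |a_{n+1}/a_n| = [(3n + 1)/(3(n+1) + 1)] · 3·7/5 → 21/5.
Since the exponent of (x − 2) increases by 2 each term, convergence requires |x − 2|² < 5/21, hence R = √105/21.

R = √105/21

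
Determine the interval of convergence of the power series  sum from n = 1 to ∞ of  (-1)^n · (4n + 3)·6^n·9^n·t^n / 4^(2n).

(-8/27, 8/27)

By the ratio test, |a_{n+1}/a_n| = [(4(n+1) + 3)/(4n + 3)] · 6·9/16 → 27/8.
The series converges when 27/8 · |t| < 1, giving R = 8/27.
Check t = 8/27: the terms do not tend to 0, so the series diverges.
When t = -8/27, the terms do not tend to 0, so the series diverges.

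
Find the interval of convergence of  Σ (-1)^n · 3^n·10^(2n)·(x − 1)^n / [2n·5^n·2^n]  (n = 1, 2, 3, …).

Apply the ratio test: |a_{n+1}| / |a_n| = [2n/2(n+1)] · 3·100/(5·2), which tends to 30 as n → ∞.
Thus R = 1/(30) = 1/30.
At x = 31/30: the terms alternate in sign and decrease monotonically to 0 in absolute value (size ~ c/n), so the alternating series test gives convergence.
When x = 29/30, comparison with the harmonic series Σ 1/n shows the series diverges.

(29/30, 31/30]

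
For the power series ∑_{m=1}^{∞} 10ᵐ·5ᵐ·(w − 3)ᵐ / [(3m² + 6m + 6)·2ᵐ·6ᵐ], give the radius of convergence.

Ratio test: |a_{m+1}/a_m| = [(3m² + 6m + 6)/(3(m+1)² + 6(m+1) + 6)] · 10·5/(2·6) → 25/6 as m → ∞.
Hence the series converges for |w − 3| < 1/(25/6) = 6/25, so the radius of convergence is 6/25.

R = 6/25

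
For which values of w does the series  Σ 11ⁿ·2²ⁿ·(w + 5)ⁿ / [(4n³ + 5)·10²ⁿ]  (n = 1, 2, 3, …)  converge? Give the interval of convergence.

[-80/11, -30/11]

By the ratio test, |a_{n+1}/a_n| = [(4n³ + 5)/(4(n+1)³ + 5)] · 11·4/100 → 11/25.
Hence the series converges for |w + 5| < 1/(11/25) = 25/11, so the radius of convergence is 25/11.
At w = -30/11: the series is dominated by a constant times Σ 1/n³, which converges (p = 3 > 1).
At w = -80/11: the series is dominated by a constant times Σ 1/n³, which converges (p = 3 > 1).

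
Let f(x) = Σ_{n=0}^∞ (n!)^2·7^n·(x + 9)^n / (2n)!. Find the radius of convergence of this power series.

R = 4/7

Apply the ratio test: |a_{n+1}| / |a_n| = (n+1)²/[(2n+1)·(2n+2)] · 7, which tends to 7/4 as n → ∞.
Thus R = 1/(7/4) = 4/7.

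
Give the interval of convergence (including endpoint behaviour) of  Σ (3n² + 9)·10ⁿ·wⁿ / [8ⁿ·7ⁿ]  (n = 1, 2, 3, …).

(-28/5, 28/5)

Ratio test: |a_{n+1}/a_n| = [(3(n+1)² + 9)/(3n² + 9)] · 10/(8·7) → 5/28 as n → ∞.
The series converges when 5/28 · |w| < 1, giving R = 28/5.
Endpoint w = 28/5: the terms do not tend to 0, so the series diverges.
Check w = -28/5: the terms have absolute value of order n², which does not tend to 0, so the series diverges by the divergence test.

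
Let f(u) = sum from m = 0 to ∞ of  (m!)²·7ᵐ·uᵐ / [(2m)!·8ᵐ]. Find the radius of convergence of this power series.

By the ratio test, |a_{m+1}/a_m| = (m+1)²/[(2m+1)·(2m+2)] · 7/8 → 7/32.
Convergence for |u| · 7/32 < 1, i.e. |u| < 32/7. So R = 32/7.

R = 32/7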